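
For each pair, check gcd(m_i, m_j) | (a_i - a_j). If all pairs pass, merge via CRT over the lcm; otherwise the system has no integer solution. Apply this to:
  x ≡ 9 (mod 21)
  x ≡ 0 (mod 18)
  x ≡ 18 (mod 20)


Moduli 21, 18, 20 are not pairwise coprime, so CRT works modulo lcm(m_i) when all pairwise compatibility conditions hold.
Pairwise compatibility: gcd(m_i, m_j) must divide a_i - a_j for every pair.
Merge one congruence at a time:
  Start: x ≡ 9 (mod 21).
  Combine with x ≡ 0 (mod 18): gcd(21, 18) = 3; 0 - 9 = -9, which IS divisible by 3, so compatible.
    Write x = 9 + 21·t and substitute into x ≡ 0 (mod 18): 21·t ≡ 0 − 9 = -9 (mod 18).
    Divide the congruence (and modulus) by g = 3: 7·t ≡ -3 (mod 6).
    Reduce coefficients mod 6: 1·t ≡ 3 (mod 6).
    So t ≡ 3 (mod 6).
    Then x = 9 + 21·3 = 72, valid modulo lcm(21, 18) = 126: x ≡ 72 (mod 126).
  Combine with x ≡ 18 (mod 20): gcd(126, 20) = 2; 18 - 72 = -54, which IS divisible by 2, so compatible.
    Write x = 72 + 126·t and substitute into x ≡ 18 (mod 20): 126·t ≡ 18 − 72 = -54 (mod 20).
    Divide the congruence (and modulus) by g = 2: 63·t ≡ -27 (mod 10).
    Reduce coefficients mod 10: 3·t ≡ 3 (mod 10).
    The inverse of 3 mod 10 is 7 (since 3·7 = 21 = 2·10 + 1), so t ≡ 7·3 = 21 ≡ 1 (mod 10).
    Then x = 72 + 126·1 = 198, valid modulo lcm(126, 20) = 1260: x ≡ 198 (mod 1260).
Verify: 198 mod 21 = 9, 198 mod 18 = 0, 198 mod 20 = 18.

x ≡ 198 (mod 1260).


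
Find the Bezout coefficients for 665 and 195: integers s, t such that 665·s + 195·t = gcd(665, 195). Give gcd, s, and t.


Euclidean algorithm on (665, 195) — divide until remainder is 0:
  665 = 3 · 195 + 80
  195 = 2 · 80 + 35
  80 = 2 · 35 + 10
  35 = 3 · 10 + 5
  10 = 2 · 5 + 0
gcd(665, 195) = 5.
Track Bezout coefficients alongside the remainders: start with r₀ = 665 = a·1 + b·0 (s = 1, t = 0) and r₁ = 195 = a·0 + b·1 (s = 0, t = 1); each new remainder r_{k+1} = r_{k-1} − q_k·r_k inherits s_{k+1} = s_{k-1} − q_k·s_k, t_{k+1} = t_{k-1} − q_k·t_k, so r_k = a·s_k + b·t_k at every step:
  q = 3: r = 80, s = 1 − 3·0 = 1, t = 0 − 3·1 = -3  (check: 665·1 + 195·(-3) = 80)
  q = 2: r = 35, s = 0 − 2·1 = -2, t = 1 − 2·(-3) = 7  (check: 665·(-2) + 195·7 = 35)
  q = 2: r = 10, s = 1 − 2·(-2) = 5, t = -3 − 2·7 = -17  (check: 665·5 + 195·(-17) = 10)
  q = 3: r = 5, s = -2 − 3·5 = -17, t = 7 − 3·(-17) = 58  (check: 665·(-17) + 195·58 = 5)
The row with r = 5 (the gcd) gives the Bezout coefficients s = -17, t = 58.
Result: 665 · (-17) + 195 · (58) = 5.

gcd(665, 195) = 5; s = -17, t = 58 (check: 665·(-17) + 195·58 = 5).


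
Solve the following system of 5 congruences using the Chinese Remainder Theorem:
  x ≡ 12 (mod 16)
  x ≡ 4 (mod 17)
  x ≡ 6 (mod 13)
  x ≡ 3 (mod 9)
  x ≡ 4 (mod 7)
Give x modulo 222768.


Product of moduli M = 16 · 17 · 13 · 9 · 7 = 222768.
Merge one congruence at a time:
  Start: x ≡ 12 (mod 16).
  Combine with x ≡ 4 (mod 17); new modulus lcm = 272.
    Write x = 12 + 16·t and substitute into x ≡ 4 (mod 17): 16·t ≡ 4 − 12 = -8 (mod 17).
    Reduce coefficients mod 17: 16·t ≡ 9 (mod 17).
    The inverse of 16 mod 17 is 16 (since 16·16 = 256 = 15·17 + 1), so t ≡ 16·9 = 144 ≡ 8 (mod 17).
    Then x = 12 + 16·8 = 140, valid modulo lcm(16, 17) = 272: x ≡ 140 (mod 272).
  Combine with x ≡ 6 (mod 13); new modulus lcm = 3536.
    Write x = 140 + 272·t and substitute into x ≡ 6 (mod 13): 272·t ≡ 6 − 140 = -134 (mod 13).
    Reduce coefficients mod 13: 12·t ≡ 9 (mod 13).
    The inverse of 12 mod 13 is 12 (since 12·12 = 144 = 11·13 + 1), so t ≡ 12·9 = 108 ≡ 4 (mod 13).
    Then x = 140 + 272·4 = 1228, valid modulo lcm(272, 13) = 3536: x ≡ 1228 (mod 3536).
  Combine with x ≡ 3 (mod 9); new modulus lcm = 31824.
    Write x = 1228 + 3536·t and substitute into x ≡ 3 (mod 9): 3536·t ≡ 3 − 1228 = -1225 (mod 9).
    Reduce coefficients mod 9: 8·t ≡ 8 (mod 9).
    The inverse of 8 mod 9 is 8 (since 8·8 = 64 = 7·9 + 1), so t ≡ 8·8 = 64 ≡ 1 (mod 9).
    Then x = 1228 + 3536·1 = 4764, valid modulo lcm(3536, 9) = 31824: x ≡ 4764 (mod 31824).
  Combine with x ≡ 4 (mod 7); new modulus lcm = 222768.
    Write x = 4764 + 31824·t and substitute into x ≡ 4 (mod 7): 31824·t ≡ 4 − 4764 = -4760 (mod 7).
    Reduce coefficients mod 7: 2·t ≡ 0 (mod 7).
    The inverse of 2 mod 7 is 4 (since 2·4 = 8 = 1·7 + 1), so t ≡ 4·0 = 0 ≡ 0 (mod 7).
    Then x = 4764 + 31824·0 = 4764, valid modulo lcm(31824, 7) = 222768: x ≡ 4764 (mod 222768).
Verify against each original: 4764 mod 16 = 12, 4764 mod 17 = 4, 4764 mod 13 = 6, 4764 mod 9 = 3, 4764 mod 7 = 4.

x ≡ 4764 (mod 222768).


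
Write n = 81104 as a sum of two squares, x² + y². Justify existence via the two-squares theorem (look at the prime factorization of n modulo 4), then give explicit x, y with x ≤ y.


Step 1: Factor n = 81104 = 2^4 · 37 · 137.
Step 2: Check the mod-4 condition on each prime factor: 2 = 2 (special); 37 ≡ 1 (mod 4), exponent 1; 137 ≡ 1 (mod 4), exponent 1.
All primes ≡ 3 (mod 4) appear to even exponent (or don't appear), so by the two-squares theorem n IS expressible as a sum of two squares.
Step 3: Build a representation. Group n = k² · m with k = 4 and m = 37 · 137 = 5069 (a product of primes ≡ 1 (mod 4)); a representation of m scales to one of n via (k·x)² + (k·y)² = k²(x² + y²). Each prime p ≡ 1 (mod 4) is itself a sum of two squares; find a² by testing p − a² for a perfect square:
  37: 37 − 1² = 36 = 6² ⇒ 37 = 1² + 6².
  137: 137 − 1² = 136, 137 − 2² = 133, 137 − 3² = 128, 137 − 4² = 121 = 11² ⇒ 137 = 4² + 11².
  Combine using the Brahmagupta–Fibonacci identity (a² + b²)(c² + d²) = (ac − bd)² + (ad + bc)² = (ac + bd)² + (ad − bc)²:
  37 · 137 = 5069: from (1² + 6²)(4² + 11²), take (1·4 − 6·11, 1·11 + 6·4) = (4 − 66, 11 + 24) = (-62, 35); dropping signs (only squares matter) gives (62, 35); check 62² + 35² = 3844 + 1225 = 5069 ✓.
  Scale by k = 4: (4·62, 4·35) = (248, 140).
Step 4: Order so x ≤ y and verify: 140² + 248² = 19600 + 61504 = 81104 = n. ✓

n = 81104 = 140² + 248² (one valid representation with x ≤ y).


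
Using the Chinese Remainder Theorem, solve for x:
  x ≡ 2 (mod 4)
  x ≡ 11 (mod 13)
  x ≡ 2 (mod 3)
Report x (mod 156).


Moduli 4, 13, 3 are pairwise coprime; by CRT there is a unique solution modulo M = 4 · 13 · 3 = 156.
Solve pairwise, accumulating the modulus:
  Start with x ≡ 2 (mod 4).
  Combine with x ≡ 11 (mod 13): since gcd(4, 13) = 1, we get a unique residue mod 52.
    Write x = 2 + 4·t and substitute into x ≡ 11 (mod 13): 4·t ≡ 11 − 2 = 9 (mod 13).
    The inverse of 4 mod 13 is 10 (since 4·10 = 40 = 3·13 + 1), so t ≡ 10·9 = 90 ≡ 12 (mod 13).
    Then x = 2 + 4·12 = 50, valid modulo lcm(4, 13) = 52: x ≡ 50 (mod 52).
  Combine with x ≡ 2 (mod 3): since gcd(52, 3) = 1, we get a unique residue mod 156.
    Write x = 50 + 52·t and substitute into x ≡ 2 (mod 3): 52·t ≡ 2 − 50 = -48 (mod 3).
    Reduce coefficients mod 3: 1·t ≡ 0 (mod 3).
    So t ≡ 0 (mod 3).
    Then x = 50 + 52·0 = 50, valid modulo lcm(52, 3) = 156: x ≡ 50 (mod 156).
Verify: 50 mod 4 = 2 ✓, 50 mod 13 = 11 ✓, 50 mod 3 = 2 ✓.

x ≡ 50 (mod 156).


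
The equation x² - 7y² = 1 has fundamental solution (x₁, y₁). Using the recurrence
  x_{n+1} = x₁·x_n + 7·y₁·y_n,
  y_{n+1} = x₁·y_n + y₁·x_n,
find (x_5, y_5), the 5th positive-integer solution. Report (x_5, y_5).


Step 1: Find the fundamental solution (x₁, y₁) of x² - 7y² = 1.
  Expand √7 as a continued fraction. a₀ = ⌊√7⌋ = 2; iterate m_{k+1} = d_k·a_k − m_k, d_{k+1} = (7 − m_{k+1}²)/d_k, a_{k+1} = ⌊(a₀ + m_{k+1})/d_{k+1}⌋ (starting m₀ = 0, d₀ = 1), with convergents p_k = a_k·p_{k-1} + p_{k-2}, q_k = a_k·q_{k-1} + q_{k-2} (p₋₁ = 1, q₋₁ = 0):
  k = 0: a₀ = 2; p₀/q₀ = 2/1; p₀² − 7·q₀² = 4 − 7 = -3.
  k = 1: m = 2, d = 3, a = ⌊(2 + 2)/3⌋ = 1; p/q = (1·2 + 1)/(1·1 + 0) = 3/1; p² − 7·q² = 9 − 7 = 2.
  k = 2: m = 1, d = 2, a = ⌊(2 + 1)/2⌋ = 1; p/q = (1·3 + 2)/(1·1 + 1) = 5/2; p² − 7·q² = 25 − 28 = -3.
  k = 3: m = 1, d = 3, a = ⌊(2 + 1)/3⌋ = 1; p/q = (1·5 + 3)/(1·2 + 1) = 8/3; p² − 7·q² = 64 − 63 = 1.
  The first convergent with p² − 7·q² = 1 gives the fundamental solution (x₁, y₁) = (8, 3).
Step 2: Apply the recurrence (x_{n+1}, y_{n+1}) = (x₁x_n + 7y₁y_n, x₁y_n + y₁x_n) repeatedly.
  From (x_1, y_1) = (8, 3): x_2 = 8·8 + 7·3·3 = 127; y_2 = 8·3 + 3·8 = 48.
  From (x_2, y_2) = (127, 48): x_3 = 8·127 + 7·3·48 = 2024; y_3 = 8·48 + 3·127 = 765.
  From (x_3, y_3) = (2024, 765): x_4 = 8·2024 + 7·3·765 = 32257; y_4 = 8·765 + 3·2024 = 12192.
  From (x_4, y_4) = (32257, 12192): x_5 = 8·32257 + 7·3·12192 = 514088; y_5 = 8·12192 + 3·32257 = 194307.
Step 3: Verify x_5² - 7·y_5² = 264286471744 - 264286471743 = 1 (should be 1). ✓

(x_1, y_1) = (8, 3); (x_5, y_5) = (514088, 194307).


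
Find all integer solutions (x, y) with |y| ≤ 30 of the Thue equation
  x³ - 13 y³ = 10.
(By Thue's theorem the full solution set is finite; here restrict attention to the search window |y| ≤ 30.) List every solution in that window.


The equation is x³ - 13y³ = 10. For fixed y, x³ = 13·y³ + 10, so a solution requires the RHS to be a perfect cube.
Strategy: iterate y from -30 to 30, compute RHS = 13·y³ + 10, and check whether it is a (positive or negative) perfect cube.
Check small values of y:
  y = 0: RHS = 10 is not a perfect cube.
  y = 1: RHS = 23 is not a perfect cube.
  y = -1: RHS = -3 is not a perfect cube.
  y = 2: RHS = 114 is not a perfect cube.
  y = -2: RHS = -94 is not a perfect cube.
  y = 3: RHS = 361 is not a perfect cube.
  y = -3: RHS = -341 is not a perfect cube.
Continuing the search up to |y| = 30 finds no solutions either.
No (x, y) in the scanned range satisfies the equation.

No integer solutions with |y| ≤ 30.


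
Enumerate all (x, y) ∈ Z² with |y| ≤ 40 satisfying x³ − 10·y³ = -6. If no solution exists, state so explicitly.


The equation is x³ - 10y³ = -6. For fixed y, x³ = 10·y³ − 6, so a solution requires the RHS to be a perfect cube.
Strategy: iterate y from -40 to 40, compute RHS = 10·y³ − 6, and check whether it is a (positive or negative) perfect cube.
Check small values of y:
  y = 0: RHS = -6 is not a perfect cube.
  y = 1: RHS = 4 is not a perfect cube.
  y = -1: RHS = -16 is not a perfect cube.
  y = 2: RHS = 74 is not a perfect cube.
  y = -2: RHS = -86 is not a perfect cube.
  y = 3: RHS = 264 is not a perfect cube.
  y = -3: RHS = -276 is not a perfect cube.
Continuing the search up to |y| = 40 finds no solutions either.
No (x, y) in the scanned range satisfies the equation.

No integer solutions with |y| ≤ 40.


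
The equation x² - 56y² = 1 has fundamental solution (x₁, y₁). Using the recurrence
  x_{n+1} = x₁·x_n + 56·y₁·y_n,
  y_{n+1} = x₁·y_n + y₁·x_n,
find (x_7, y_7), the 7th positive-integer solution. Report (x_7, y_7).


Step 1: Find the fundamental solution (x₁, y₁) of x² - 56y² = 1.
  Expand √56 as a continued fraction. a₀ = ⌊√56⌋ = 7; iterate m_{k+1} = d_k·a_k − m_k, d_{k+1} = (56 − m_{k+1}²)/d_k, a_{k+1} = ⌊(a₀ + m_{k+1})/d_{k+1}⌋ (starting m₀ = 0, d₀ = 1), with convergents p_k = a_k·p_{k-1} + p_{k-2}, q_k = a_k·q_{k-1} + q_{k-2} (p₋₁ = 1, q₋₁ = 0):
  k = 0: a₀ = 7; p₀/q₀ = 7/1; p₀² − 56·q₀² = 49 − 56 = -7.
  k = 1: m = 7, d = 7, a = ⌊(7 + 7)/7⌋ = 2; p/q = (2·7 + 1)/(2·1 + 0) = 15/2; p² − 56·q² = 225 − 224 = 1.
  The first convergent with p² − 56·q² = 1 gives the fundamental solution (x₁, y₁) = (15, 2).
Step 2: Apply the recurrence (x_{n+1}, y_{n+1}) = (x₁x_n + 56y₁y_n, x₁y_n + y₁x_n) repeatedly.
  From (x_1, y_1) = (15, 2): x_2 = 15·15 + 56·2·2 = 449; y_2 = 15·2 + 2·15 = 60.
  From (x_2, y_2) = (449, 60): x_3 = 15·449 + 56·2·60 = 13455; y_3 = 15·60 + 2·449 = 1798.
  From (x_3, y_3) = (13455, 1798): x_4 = 15·13455 + 56·2·1798 = 403201; y_4 = 15·1798 + 2·13455 = 53880.
  From (x_4, y_4) = (403201, 53880): x_5 = 15·403201 + 56·2·53880 = 12082575; y_5 = 15·53880 + 2·403201 = 1614602.
  From (x_5, y_5) = (12082575, 1614602): x_6 = 15·12082575 + 56·2·1614602 = 362074049; y_6 = 15·1614602 + 2·12082575 = 48384180.
  From (x_6, y_6) = (362074049, 48384180): x_7 = 15·362074049 + 56·2·48384180 = 10850138895; y_7 = 15·48384180 + 2·362074049 = 1449910798.
Step 3: Verify x_7² - 56·y_7² = 117725514040791821025 - 117725514040791821024 = 1 (should be 1). ✓

(x_1, y_1) = (15, 2); (x_7, y_7) = (10850138895, 1449910798).


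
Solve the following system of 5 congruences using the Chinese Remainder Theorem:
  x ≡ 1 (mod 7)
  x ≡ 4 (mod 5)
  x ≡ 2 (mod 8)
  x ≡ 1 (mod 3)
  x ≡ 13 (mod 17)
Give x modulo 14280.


Product of moduli M = 7 · 5 · 8 · 3 · 17 = 14280.
Merge one congruence at a time:
  Start: x ≡ 1 (mod 7).
  Combine with x ≡ 4 (mod 5); new modulus lcm = 35.
    Write x = 1 + 7·t and substitute into x ≡ 4 (mod 5): 7·t ≡ 4 − 1 = 3 (mod 5).
    Reduce coefficients mod 5: 2·t ≡ 3 (mod 5).
    The inverse of 2 mod 5 is 3 (since 2·3 = 6 = 1·5 + 1), so t ≡ 3·3 = 9 ≡ 4 (mod 5).
    Then x = 1 + 7·4 = 29, valid modulo lcm(7, 5) = 35: x ≡ 29 (mod 35).
  Combine with x ≡ 2 (mod 8); new modulus lcm = 280.
    Write x = 29 + 35·t and substitute into x ≡ 2 (mod 8): 35·t ≡ 2 − 29 = -27 (mod 8).
    Reduce coefficients mod 8: 3·t ≡ 5 (mod 8).
    The inverse of 3 mod 8 is 3 (since 3·3 = 9 = 1·8 + 1), so t ≡ 3·5 = 15 ≡ 7 (mod 8).
    Then x = 29 + 35·7 = 274, valid modulo lcm(35, 8) = 280: x ≡ 274 (mod 280).
  Combine with x ≡ 1 (mod 3); new modulus lcm = 840.
    Write x = 274 + 280·t and substitute into x ≡ 1 (mod 3): 280·t ≡ 1 − 274 = -273 (mod 3).
    Reduce coefficients mod 3: 1·t ≡ 0 (mod 3).
    So t ≡ 0 (mod 3).
    Then x = 274 + 280·0 = 274, valid modulo lcm(280, 3) = 840: x ≡ 274 (mod 840).
  Combine with x ≡ 13 (mod 17); new modulus lcm = 14280.
    Write x = 274 + 840·t and substitute into x ≡ 13 (mod 17): 840·t ≡ 13 − 274 = -261 (mod 17).
    Reduce coefficients mod 17: 7·t ≡ 11 (mod 17).
    The inverse of 7 mod 17 is 5 (since 7·5 = 35 = 2·17 + 1), so t ≡ 5·11 = 55 ≡ 4 (mod 17).
    Then x = 274 + 840·4 = 3634, valid modulo lcm(840, 17) = 14280: x ≡ 3634 (mod 14280).
Verify against each original: 3634 mod 7 = 1, 3634 mod 5 = 4, 3634 mod 8 = 2, 3634 mod 3 = 1, 3634 mod 17 = 13.

x ≡ 3634 (mod 14280).


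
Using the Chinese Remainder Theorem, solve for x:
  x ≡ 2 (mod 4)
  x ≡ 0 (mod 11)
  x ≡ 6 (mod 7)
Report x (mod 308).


Moduli 4, 11, 7 are pairwise coprime; by CRT there is a unique solution modulo M = 4 · 11 · 7 = 308.
Solve pairwise, accumulating the modulus:
  Start with x ≡ 2 (mod 4).
  Combine with x ≡ 0 (mod 11): since gcd(4, 11) = 1, we get a unique residue mod 44.
    Write x = 2 + 4·t and substitute into x ≡ 0 (mod 11): 4·t ≡ 0 − 2 = -2 (mod 11).
    Reduce coefficients mod 11: 4·t ≡ 9 (mod 11).
    The inverse of 4 mod 11 is 3 (since 4·3 = 12 = 1·11 + 1), so t ≡ 3·9 = 27 ≡ 5 (mod 11).
    Then x = 2 + 4·5 = 22, valid modulo lcm(4, 11) = 44: x ≡ 22 (mod 44).
  Combine with x ≡ 6 (mod 7): since gcd(44, 7) = 1, we get a unique residue mod 308.
    Write x = 22 + 44·t and substitute into x ≡ 6 (mod 7): 44·t ≡ 6 − 22 = -16 (mod 7).
    Reduce coefficients mod 7: 2·t ≡ 5 (mod 7).
    The inverse of 2 mod 7 is 4 (since 2·4 = 8 = 1·7 + 1), so t ≡ 4·5 = 20 ≡ 6 (mod 7).
    Then x = 22 + 44·6 = 286, valid modulo lcm(44, 7) = 308: x ≡ 286 (mod 308).
Verify: 286 mod 4 = 2 ✓, 286 mod 11 = 0 ✓, 286 mod 7 = 6 ✓.

x ≡ 286 (mod 308).


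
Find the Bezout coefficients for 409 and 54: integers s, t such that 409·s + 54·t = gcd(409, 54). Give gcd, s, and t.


Euclidean algorithm on (409, 54) — divide until remainder is 0:
  409 = 7 · 54 + 31
  54 = 1 · 31 + 23
  31 = 1 · 23 + 8
  23 = 2 · 8 + 7
  8 = 1 · 7 + 1
  7 = 7 · 1 + 0
gcd(409, 54) = 1.
Track Bezout coefficients alongside the remainders: start with r₀ = 409 = a·1 + b·0 (s = 1, t = 0) and r₁ = 54 = a·0 + b·1 (s = 0, t = 1); each new remainder r_{k+1} = r_{k-1} − q_k·r_k inherits s_{k+1} = s_{k-1} − q_k·s_k, t_{k+1} = t_{k-1} − q_k·t_k, so r_k = a·s_k + b·t_k at every step:
  q = 7: r = 31, s = 1 − 7·0 = 1, t = 0 − 7·1 = -7  (check: 409·1 + 54·(-7) = 31)
  q = 1: r = 23, s = 0 − 1·1 = -1, t = 1 − 1·(-7) = 8  (check: 409·(-1) + 54·8 = 23)
  q = 1: r = 8, s = 1 − 1·(-1) = 2, t = -7 − 1·8 = -15  (check: 409·2 + 54·(-15) = 8)
  q = 2: r = 7, s = -1 − 2·2 = -5, t = 8 − 2·(-15) = 38  (check: 409·(-5) + 54·38 = 7)
  q = 1: r = 1, s = 2 − 1·(-5) = 7, t = -15 − 1·38 = -53  (check: 409·7 + 54·(-53) = 1)
The row with r = 1 (the gcd) gives the Bezout coefficients s = 7, t = -53.
Result: 409 · (7) + 54 · (-53) = 1.

gcd(409, 54) = 1; s = 7, t = -53 (check: 409·7 + 54·(-53) = 1).


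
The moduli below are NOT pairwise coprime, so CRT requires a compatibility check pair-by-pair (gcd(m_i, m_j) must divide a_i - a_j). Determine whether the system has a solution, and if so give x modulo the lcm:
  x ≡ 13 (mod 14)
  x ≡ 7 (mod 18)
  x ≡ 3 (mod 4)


Moduli 14, 18, 4 are not pairwise coprime, so CRT works modulo lcm(m_i) when all pairwise compatibility conditions hold.
Pairwise compatibility: gcd(m_i, m_j) must divide a_i - a_j for every pair.
Merge one congruence at a time:
  Start: x ≡ 13 (mod 14).
  Combine with x ≡ 7 (mod 18): gcd(14, 18) = 2; 7 - 13 = -6, which IS divisible by 2, so compatible.
    Write x = 13 + 14·t and substitute into x ≡ 7 (mod 18): 14·t ≡ 7 − 13 = -6 (mod 18).
    Divide the congruence (and modulus) by g = 2: 7·t ≡ -3 (mod 9).
    Reduce coefficients mod 9: 7·t ≡ 6 (mod 9).
    The inverse of 7 mod 9 is 4 (since 7·4 = 28 = 3·9 + 1), so t ≡ 4·6 = 24 ≡ 6 (mod 9).
    Then x = 13 + 14·6 = 97, valid modulo lcm(14, 18) = 126: x ≡ 97 (mod 126).
  Combine with x ≡ 3 (mod 4): gcd(126, 4) = 2; 3 - 97 = -94, which IS divisible by 2, so compatible.
    Write x = 97 + 126·t and substitute into x ≡ 3 (mod 4): 126·t ≡ 3 − 97 = -94 (mod 4).
    Divide the congruence (and modulus) by g = 2: 63·t ≡ -47 (mod 2).
    Reduce coefficients mod 2: 1·t ≡ 1 (mod 2).
    So t ≡ 1 (mod 2).
    Then x = 97 + 126·1 = 223, valid modulo lcm(126, 4) = 252: x ≡ 223 (mod 252).
Verify: 223 mod 14 = 13, 223 mod 18 = 7, 223 mod 4 = 3.

x ≡ 223 (mod 252).


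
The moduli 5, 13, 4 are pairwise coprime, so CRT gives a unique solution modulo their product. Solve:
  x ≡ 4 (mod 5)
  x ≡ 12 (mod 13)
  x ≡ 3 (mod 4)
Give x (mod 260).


Moduli 5, 13, 4 are pairwise coprime; by CRT there is a unique solution modulo M = 5 · 13 · 4 = 260.
Solve pairwise, accumulating the modulus:
  Start with x ≡ 4 (mod 5).
  Combine with x ≡ 12 (mod 13): since gcd(5, 13) = 1, we get a unique residue mod 65.
    Write x = 4 + 5·t and substitute into x ≡ 12 (mod 13): 5·t ≡ 12 − 4 = 8 (mod 13).
    The inverse of 5 mod 13 is 8 (since 5·8 = 40 = 3·13 + 1), so t ≡ 8·8 = 64 ≡ 12 (mod 13).
    Then x = 4 + 5·12 = 64, valid modulo lcm(5, 13) = 65: x ≡ 64 (mod 65).
  Combine with x ≡ 3 (mod 4): since gcd(65, 4) = 1, we get a unique residue mod 260.
    Write x = 64 + 65·t and substitute into x ≡ 3 (mod 4): 65·t ≡ 3 − 64 = -61 (mod 4).
    Reduce coefficients mod 4: 1·t ≡ 3 (mod 4).
    So t ≡ 3 (mod 4).
    Then x = 64 + 65·3 = 259, valid modulo lcm(65, 4) = 260: x ≡ 259 (mod 260).
Verify: 259 mod 5 = 4 ✓, 259 mod 13 = 12 ✓, 259 mod 4 = 3 ✓.

x ≡ 259 (mod 260).


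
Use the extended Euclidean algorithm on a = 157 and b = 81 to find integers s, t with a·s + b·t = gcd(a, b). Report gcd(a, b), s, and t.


Euclidean algorithm on (157, 81) — divide until remainder is 0:
  157 = 1 · 81 + 76
  81 = 1 · 76 + 5
  76 = 15 · 5 + 1
  5 = 5 · 1 + 0
gcd(157, 81) = 1.
Track Bezout coefficients alongside the remainders: start with r₀ = 157 = a·1 + b·0 (s = 1, t = 0) and r₁ = 81 = a·0 + b·1 (s = 0, t = 1); each new remainder r_{k+1} = r_{k-1} − q_k·r_k inherits s_{k+1} = s_{k-1} − q_k·s_k, t_{k+1} = t_{k-1} − q_k·t_k, so r_k = a·s_k + b·t_k at every step:
  q = 1: r = 76, s = 1 − 1·0 = 1, t = 0 − 1·1 = -1  (check: 157·1 + 81·(-1) = 76)
  q = 1: r = 5, s = 0 − 1·1 = -1, t = 1 − 1·(-1) = 2  (check: 157·(-1) + 81·2 = 5)
  q = 15: r = 1, s = 1 − 15·(-1) = 16, t = -1 − 15·2 = -31  (check: 157·16 + 81·(-31) = 1)
The row with r = 1 (the gcd) gives the Bezout coefficients s = 16, t = -31.
Result: 157 · (16) + 81 · (-31) = 1.

gcd(157, 81) = 1; s = 16, t = -31 (check: 157·16 + 81·(-31) = 1).


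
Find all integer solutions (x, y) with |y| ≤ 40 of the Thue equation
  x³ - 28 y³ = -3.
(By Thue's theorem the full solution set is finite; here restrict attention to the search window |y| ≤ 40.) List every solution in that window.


The equation is x³ - 28y³ = -3. For fixed y, x³ = 28·y³ − 3, so a solution requires the RHS to be a perfect cube.
Strategy: iterate y from -40 to 40, compute RHS = 28·y³ − 3, and check whether it is a (positive or negative) perfect cube.
Check small values of y:
  y = 0: RHS = -3 is not a perfect cube.
  y = 1: RHS = 25 is not a perfect cube.
  y = -1: RHS = -31 is not a perfect cube.
  y = 2: RHS = 221 is not a perfect cube.
  y = -2: RHS = -227 is not a perfect cube.
  y = 3: RHS = 753 is not a perfect cube.
  y = -3: RHS = -759 is not a perfect cube.
Continuing the search up to |y| = 40 finds no solutions either.
No (x, y) in the scanned range satisfies the equation.

No integer solutions with |y| ≤ 40.


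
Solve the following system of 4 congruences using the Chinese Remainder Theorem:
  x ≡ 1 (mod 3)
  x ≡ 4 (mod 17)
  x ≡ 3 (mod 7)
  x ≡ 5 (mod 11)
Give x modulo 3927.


Product of moduli M = 3 · 17 · 7 · 11 = 3927.
Merge one congruence at a time:
  Start: x ≡ 1 (mod 3).
  Combine with x ≡ 4 (mod 17); new modulus lcm = 51.
    Write x = 1 + 3·t and substitute into x ≡ 4 (mod 17): 3·t ≡ 4 − 1 = 3 (mod 17).
    The inverse of 3 mod 17 is 6 (since 3·6 = 18 = 1·17 + 1), so t ≡ 6·3 = 18 ≡ 1 (mod 17).
    Then x = 1 + 3·1 = 4, valid modulo lcm(3, 17) = 51: x ≡ 4 (mod 51).
  Combine with x ≡ 3 (mod 7); new modulus lcm = 357.
    Write x = 4 + 51·t and substitute into x ≡ 3 (mod 7): 51·t ≡ 3 − 4 = -1 (mod 7).
    Reduce coefficients mod 7: 2·t ≡ 6 (mod 7).
    The inverse of 2 mod 7 is 4 (since 2·4 = 8 = 1·7 + 1), so t ≡ 4·6 = 24 ≡ 3 (mod 7).
    Then x = 4 + 51·3 = 157, valid modulo lcm(51, 7) = 357: x ≡ 157 (mod 357).
  Combine with x ≡ 5 (mod 11); new modulus lcm = 3927.
    Write x = 157 + 357·t and substitute into x ≡ 5 (mod 11): 357·t ≡ 5 − 157 = -152 (mod 11).
    Reduce coefficients mod 11: 5·t ≡ 2 (mod 11).
    The inverse of 5 mod 11 is 9 (since 5·9 = 45 = 4·11 + 1), so t ≡ 9·2 = 18 ≡ 7 (mod 11).
    Then x = 157 + 357·7 = 2656, valid modulo lcm(357, 11) = 3927: x ≡ 2656 (mod 3927).
Verify against each original: 2656 mod 3 = 1, 2656 mod 17 = 4, 2656 mod 7 = 3, 2656 mod 11 = 5.

x ≡ 2656 (mod 3927).


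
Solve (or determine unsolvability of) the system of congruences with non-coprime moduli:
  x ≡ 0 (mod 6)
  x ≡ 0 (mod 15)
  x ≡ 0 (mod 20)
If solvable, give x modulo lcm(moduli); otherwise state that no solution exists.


Moduli 6, 15, 20 are not pairwise coprime, so CRT works modulo lcm(m_i) when all pairwise compatibility conditions hold.
Pairwise compatibility: gcd(m_i, m_j) must divide a_i - a_j for every pair.
Merge one congruence at a time:
  Start: x ≡ 0 (mod 6).
  Combine with x ≡ 0 (mod 15): gcd(6, 15) = 3; 0 - 0 = 0, which IS divisible by 3, so compatible.
    Write x = 0 + 6·t and substitute into x ≡ 0 (mod 15): 6·t ≡ 0 − 0 = 0 (mod 15).
    Divide the congruence (and modulus) by g = 3: 2·t ≡ 0 (mod 5).
    The inverse of 2 mod 5 is 3 (since 2·3 = 6 = 1·5 + 1), so t ≡ 3·0 = 0 ≡ 0 (mod 5).
    Then x = 0 + 6·0 = 0, valid modulo lcm(6, 15) = 30: x ≡ 0 (mod 30).
  Combine with x ≡ 0 (mod 20): gcd(30, 20) = 10; 0 - 0 = 0, which IS divisible by 10, so compatible.
    Write x = 0 + 30·t and substitute into x ≡ 0 (mod 20): 30·t ≡ 0 − 0 = 0 (mod 20).
    Divide the congruence (and modulus) by g = 10: 3·t ≡ 0 (mod 2).
    Reduce coefficients mod 2: 1·t ≡ 0 (mod 2).
    So t ≡ 0 (mod 2).
    Then x = 0 + 30·0 = 0, valid modulo lcm(30, 20) = 60: x ≡ 0 (mod 60).
Verify: 0 mod 6 = 0, 0 mod 15 = 0, 0 mod 20 = 0.

x ≡ 0 (mod 60).


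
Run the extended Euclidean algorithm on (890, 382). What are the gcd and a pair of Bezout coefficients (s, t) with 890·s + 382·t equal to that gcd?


Euclidean algorithm on (890, 382) — divide until remainder is 0:
  890 = 2 · 382 + 126
  382 = 3 · 126 + 4
  126 = 31 · 4 + 2
  4 = 2 · 2 + 0
gcd(890, 382) = 2.
Track Bezout coefficients alongside the remainders: start with r₀ = 890 = a·1 + b·0 (s = 1, t = 0) and r₁ = 382 = a·0 + b·1 (s = 0, t = 1); each new remainder r_{k+1} = r_{k-1} − q_k·r_k inherits s_{k+1} = s_{k-1} − q_k·s_k, t_{k+1} = t_{k-1} − q_k·t_k, so r_k = a·s_k + b·t_k at every step:
  q = 2: r = 126, s = 1 − 2·0 = 1, t = 0 − 2·1 = -2  (check: 890·1 + 382·(-2) = 126)
  q = 3: r = 4, s = 0 − 3·1 = -3, t = 1 − 3·(-2) = 7  (check: 890·(-3) + 382·7 = 4)
  q = 31: r = 2, s = 1 − 31·(-3) = 94, t = -2 − 31·7 = -219  (check: 890·94 + 382·(-219) = 2)
The row with r = 2 (the gcd) gives the Bezout coefficients s = 94, t = -219.
Result: 890 · (94) + 382 · (-219) = 2.

gcd(890, 382) = 2; s = 94, t = -219 (check: 890·94 + 382·(-219) = 2).


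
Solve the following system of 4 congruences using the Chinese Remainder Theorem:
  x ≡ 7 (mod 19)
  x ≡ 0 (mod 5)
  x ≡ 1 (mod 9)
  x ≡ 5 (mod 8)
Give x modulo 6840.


Product of moduli M = 19 · 5 · 9 · 8 = 6840.
Merge one congruence at a time:
  Start: x ≡ 7 (mod 19).
  Combine with x ≡ 0 (mod 5); new modulus lcm = 95.
    Write x = 7 + 19·t and substitute into x ≡ 0 (mod 5): 19·t ≡ 0 − 7 = -7 (mod 5).
    Reduce coefficients mod 5: 4·t ≡ 3 (mod 5).
    The inverse of 4 mod 5 is 4 (since 4·4 = 16 = 3·5 + 1), so t ≡ 4·3 = 12 ≡ 2 (mod 5).
    Then x = 7 + 19·2 = 45, valid modulo lcm(19, 5) = 95: x ≡ 45 (mod 95).
  Combine with x ≡ 1 (mod 9); new modulus lcm = 855.
    Write x = 45 + 95·t and substitute into x ≡ 1 (mod 9): 95·t ≡ 1 − 45 = -44 (mod 9).
    Reduce coefficients mod 9: 5·t ≡ 1 (mod 9).
    The inverse of 5 mod 9 is 2 (since 5·2 = 10 = 1·9 + 1), so t ≡ 2·1 = 2 ≡ 2 (mod 9).
    Then x = 45 + 95·2 = 235, valid modulo lcm(95, 9) = 855: x ≡ 235 (mod 855).
  Combine with x ≡ 5 (mod 8); new modulus lcm = 6840.
    Write x = 235 + 855·t and substitute into x ≡ 5 (mod 8): 855·t ≡ 5 − 235 = -230 (mod 8).
    Reduce coefficients mod 8: 7·t ≡ 2 (mod 8).
    The inverse of 7 mod 8 is 7 (since 7·7 = 49 = 6·8 + 1), so t ≡ 7·2 = 14 ≡ 6 (mod 8).
    Then x = 235 + 855·6 = 5365, valid modulo lcm(855, 8) = 6840: x ≡ 5365 (mod 6840).
Verify against each original: 5365 mod 19 = 7, 5365 mod 5 = 0, 5365 mod 9 = 1, 5365 mod 8 = 5.

x ≡ 5365 (mod 6840).


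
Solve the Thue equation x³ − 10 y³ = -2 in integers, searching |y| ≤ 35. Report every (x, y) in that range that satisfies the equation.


The equation is x³ - 10y³ = -2. For fixed y, x³ = 10·y³ − 2, so a solution requires the RHS to be a perfect cube.
Strategy: iterate y from -35 to 35, compute RHS = 10·y³ − 2, and check whether it is a (positive or negative) perfect cube.
Check small values of y:
  y = 0: RHS = -2 is not a perfect cube.
  y = 1: RHS = 8 = (2)³ ⇒ x = 2 works.
  y = -1: RHS = -12 is not a perfect cube.
  y = 2: RHS = 78 is not a perfect cube.
  y = -2: RHS = -82 is not a perfect cube.
  y = 3: RHS = 268 is not a perfect cube.
  y = -3: RHS = -272 is not a perfect cube.
Continuing the search up to |y| = 35 finds no further solutions beyond those listed.
Collected solutions: (2, 1).

Solutions (with |y| ≤ 35): (2, 1).


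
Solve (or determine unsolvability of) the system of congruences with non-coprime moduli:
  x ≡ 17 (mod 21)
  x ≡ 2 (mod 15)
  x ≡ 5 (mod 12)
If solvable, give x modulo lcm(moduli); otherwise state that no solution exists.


Moduli 21, 15, 12 are not pairwise coprime, so CRT works modulo lcm(m_i) when all pairwise compatibility conditions hold.
Pairwise compatibility: gcd(m_i, m_j) must divide a_i - a_j for every pair.
Merge one congruence at a time:
  Start: x ≡ 17 (mod 21).
  Combine with x ≡ 2 (mod 15): gcd(21, 15) = 3; 2 - 17 = -15, which IS divisible by 3, so compatible.
    Write x = 17 + 21·t and substitute into x ≡ 2 (mod 15): 21·t ≡ 2 − 17 = -15 (mod 15).
    Divide the congruence (and modulus) by g = 3: 7·t ≡ -5 (mod 5).
    Reduce coefficients mod 5: 2·t ≡ 0 (mod 5).
    The inverse of 2 mod 5 is 3 (since 2·3 = 6 = 1·5 + 1), so t ≡ 3·0 = 0 ≡ 0 (mod 5).
    Then x = 17 + 21·0 = 17, valid modulo lcm(21, 15) = 105: x ≡ 17 (mod 105).
  Combine with x ≡ 5 (mod 12): gcd(105, 12) = 3; 5 - 17 = -12, which IS divisible by 3, so compatible.
    Write x = 17 + 105·t and substitute into x ≡ 5 (mod 12): 105·t ≡ 5 − 17 = -12 (mod 12).
    Divide the congruence (and modulus) by g = 3: 35·t ≡ -4 (mod 4).
    Reduce coefficients mod 4: 3·t ≡ 0 (mod 4).
    The inverse of 3 mod 4 is 3 (since 3·3 = 9 = 2·4 + 1), so t ≡ 3·0 = 0 ≡ 0 (mod 4).
    Then x = 17 + 105·0 = 17, valid modulo lcm(105, 12) = 420: x ≡ 17 (mod 420).
Verify: 17 mod 21 = 17, 17 mod 15 = 2, 17 mod 12 = 5.

x ≡ 17 (mod 420).


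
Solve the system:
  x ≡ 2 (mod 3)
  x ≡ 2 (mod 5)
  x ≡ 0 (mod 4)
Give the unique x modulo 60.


Moduli 3, 5, 4 are pairwise coprime; by CRT there is a unique solution modulo M = 3 · 5 · 4 = 60.
Solve pairwise, accumulating the modulus:
  Start with x ≡ 2 (mod 3).
  Combine with x ≡ 2 (mod 5): since gcd(3, 5) = 1, we get a unique residue mod 15.
    Write x = 2 + 3·t and substitute into x ≡ 2 (mod 5): 3·t ≡ 2 − 2 = 0 (mod 5).
    The inverse of 3 mod 5 is 2 (since 3·2 = 6 = 1·5 + 1), so t ≡ 2·0 = 0 ≡ 0 (mod 5).
    Then x = 2 + 3·0 = 2, valid modulo lcm(3, 5) = 15: x ≡ 2 (mod 15).
  Combine with x ≡ 0 (mod 4): since gcd(15, 4) = 1, we get a unique residue mod 60.
    Write x = 2 + 15·t and substitute into x ≡ 0 (mod 4): 15·t ≡ 0 − 2 = -2 (mod 4).
    Reduce coefficients mod 4: 3·t ≡ 2 (mod 4).
    The inverse of 3 mod 4 is 3 (since 3·3 = 9 = 2·4 + 1), so t ≡ 3·2 = 6 ≡ 2 (mod 4).
    Then x = 2 + 15·2 = 32, valid modulo lcm(15, 4) = 60: x ≡ 32 (mod 60).
Verify: 32 mod 3 = 2 ✓, 32 mod 5 = 2 ✓, 32 mod 4 = 0 ✓.

x ≡ 32 (mod 60).


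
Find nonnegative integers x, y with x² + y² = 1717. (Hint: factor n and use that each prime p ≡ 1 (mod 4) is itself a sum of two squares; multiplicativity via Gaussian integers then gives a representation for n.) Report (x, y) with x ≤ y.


Step 1: Factor n = 1717 = 17 · 101.
Step 2: Check the mod-4 condition on each prime factor: 17 ≡ 1 (mod 4), exponent 1; 101 ≡ 1 (mod 4), exponent 1.
All primes ≡ 3 (mod 4) appear to even exponent (or don't appear), so by the two-squares theorem n IS expressible as a sum of two squares.
Step 3: Build a representation. Here n = 17 · 101 is a product of primes ≡ 1 (mod 4). Each prime p ≡ 1 (mod 4) is itself a sum of two squares; find a² by testing p − a² for a perfect square:
  17: 17 − 1² = 16 = 4² ⇒ 17 = 1² + 4².
  101: 101 − 1² = 100 = 10² ⇒ 101 = 1² + 10².
  Combine using the Brahmagupta–Fibonacci identity (a² + b²)(c² + d²) = (ac − bd)² + (ad + bc)² = (ac + bd)² + (ad − bc)²:
  17 · 101 = 1717: from (1² + 4²)(1² + 10²), take (1·1 − 4·10, 1·10 + 4·1) = (1 − 40, 10 + 4) = (-39, 14); dropping signs (only squares matter) gives (39, 14); check 39² + 14² = 1521 + 196 = 1717 ✓.
Step 4: Order so x ≤ y and verify: 14² + 39² = 196 + 1521 = 1717 = n. ✓

n = 1717 = 14² + 39² (one valid representation with x ≤ y).


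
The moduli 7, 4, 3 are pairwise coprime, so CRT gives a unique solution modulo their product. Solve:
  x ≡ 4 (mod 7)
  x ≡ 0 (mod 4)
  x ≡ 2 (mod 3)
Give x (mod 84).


Moduli 7, 4, 3 are pairwise coprime; by CRT there is a unique solution modulo M = 7 · 4 · 3 = 84.
Solve pairwise, accumulating the modulus:
  Start with x ≡ 4 (mod 7).
  Combine with x ≡ 0 (mod 4): since gcd(7, 4) = 1, we get a unique residue mod 28.
    Write x = 4 + 7·t and substitute into x ≡ 0 (mod 4): 7·t ≡ 0 − 4 = -4 (mod 4).
    Reduce coefficients mod 4: 3·t ≡ 0 (mod 4).
    The inverse of 3 mod 4 is 3 (since 3·3 = 9 = 2·4 + 1), so t ≡ 3·0 = 0 ≡ 0 (mod 4).
    Then x = 4 + 7·0 = 4, valid modulo lcm(7, 4) = 28: x ≡ 4 (mod 28).
  Combine with x ≡ 2 (mod 3): since gcd(28, 3) = 1, we get a unique residue mod 84.
    Write x = 4 + 28·t and substitute into x ≡ 2 (mod 3): 28·t ≡ 2 − 4 = -2 (mod 3).
    Reduce coefficients mod 3: 1·t ≡ 1 (mod 3).
    So t ≡ 1 (mod 3).
    Then x = 4 + 28·1 = 32, valid modulo lcm(28, 3) = 84: x ≡ 32 (mod 84).
Verify: 32 mod 7 = 4 ✓, 32 mod 4 = 0 ✓, 32 mod 3 = 2 ✓.

x ≡ 32 (mod 84).


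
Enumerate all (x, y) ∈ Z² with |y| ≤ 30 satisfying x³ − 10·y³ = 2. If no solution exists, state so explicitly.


The equation is x³ - 10y³ = 2. For fixed y, x³ = 10·y³ + 2, so a solution requires the RHS to be a perfect cube.
Strategy: iterate y from -30 to 30, compute RHS = 10·y³ + 2, and check whether it is a (positive or negative) perfect cube.
Check small values of y:
  y = 0: RHS = 2 is not a perfect cube.
  y = 1: RHS = 12 is not a perfect cube.
  y = -1: RHS = -8 = (-2)³ ⇒ x = -2 works.
  y = 2: RHS = 82 is not a perfect cube.
  y = -2: RHS = -78 is not a perfect cube.
  y = 3: RHS = 272 is not a perfect cube.
  y = -3: RHS = -268 is not a perfect cube.
Continuing the search up to |y| = 30 finds no further solutions beyond those listed.
Collected solutions: (-2, -1).

Solutions (with |y| ≤ 30): (-2, -1).


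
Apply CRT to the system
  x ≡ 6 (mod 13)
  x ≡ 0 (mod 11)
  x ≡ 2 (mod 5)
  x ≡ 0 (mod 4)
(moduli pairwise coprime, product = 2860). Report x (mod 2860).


Product of moduli M = 13 · 11 · 5 · 4 = 2860.
Merge one congruence at a time:
  Start: x ≡ 6 (mod 13).
  Combine with x ≡ 0 (mod 11); new modulus lcm = 143.
    Write x = 6 + 13·t and substitute into x ≡ 0 (mod 11): 13·t ≡ 0 − 6 = -6 (mod 11).
    Reduce coefficients mod 11: 2·t ≡ 5 (mod 11).
    The inverse of 2 mod 11 is 6 (since 2·6 = 12 = 1·11 + 1), so t ≡ 6·5 = 30 ≡ 8 (mod 11).
    Then x = 6 + 13·8 = 110, valid modulo lcm(13, 11) = 143: x ≡ 110 (mod 143).
  Combine with x ≡ 2 (mod 5); new modulus lcm = 715.
    Write x = 110 + 143·t and substitute into x ≡ 2 (mod 5): 143·t ≡ 2 − 110 = -108 (mod 5).
    Reduce coefficients mod 5: 3·t ≡ 2 (mod 5).
    The inverse of 3 mod 5 is 2 (since 3·2 = 6 = 1·5 + 1), so t ≡ 2·2 = 4 ≡ 4 (mod 5).
    Then x = 110 + 143·4 = 682, valid modulo lcm(143, 5) = 715: x ≡ 682 (mod 715).
  Combine with x ≡ 0 (mod 4); new modulus lcm = 2860.
    Write x = 682 + 715·t and substitute into x ≡ 0 (mod 4): 715·t ≡ 0 − 682 = -682 (mod 4).
    Reduce coefficients mod 4: 3·t ≡ 2 (mod 4).
    The inverse of 3 mod 4 is 3 (since 3·3 = 9 = 2·4 + 1), so t ≡ 3·2 = 6 ≡ 2 (mod 4).
    Then x = 682 + 715·2 = 2112, valid modulo lcm(715, 4) = 2860: x ≡ 2112 (mod 2860).
Verify against each original: 2112 mod 13 = 6, 2112 mod 11 = 0, 2112 mod 5 = 2, 2112 mod 4 = 0.

x ≡ 2112 (mod 2860).


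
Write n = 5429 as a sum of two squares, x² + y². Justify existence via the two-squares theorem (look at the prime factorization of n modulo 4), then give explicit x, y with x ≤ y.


Step 1: Factor n = 5429 = 61 · 89.
Step 2: Check the mod-4 condition on each prime factor: 61 ≡ 1 (mod 4), exponent 1; 89 ≡ 1 (mod 4), exponent 1.
All primes ≡ 3 (mod 4) appear to even exponent (or don't appear), so by the two-squares theorem n IS expressible as a sum of two squares.
Step 3: Build a representation. Here n = 61 · 89 is a product of primes ≡ 1 (mod 4). Each prime p ≡ 1 (mod 4) is itself a sum of two squares; find a² by testing p − a² for a perfect square:
  61: 61 − 1² = 60, 61 − 2² = 57, 61 − 3² = 52, 61 − 4² = 45, 61 − 5² = 36 = 6² ⇒ 61 = 5² + 6².
  89: 89 − 1² = 88, 89 − 2² = 85, 89 − 3² = 80, 89 − 4² = 73, 89 − 5² = 64 = 8² ⇒ 89 = 5² + 8².
  Combine using the Brahmagupta–Fibonacci identity (a² + b²)(c² + d²) = (ac − bd)² + (ad + bc)² = (ac + bd)² + (ad − bc)²:
  61 · 89 = 5429: from (5² + 6²)(5² + 8²), take (5·5 − 6·8, 5·8 + 6·5) = (25 − 48, 40 + 30) = (-23, 70); dropping signs (only squares matter) gives (23, 70); check 23² + 70² = 529 + 4900 = 5429 ✓.
Step 4: Order so x ≤ y and verify: 23² + 70² = 529 + 4900 = 5429 = n. ✓

n = 5429 = 23² + 70² (one valid representation with x ≤ y).


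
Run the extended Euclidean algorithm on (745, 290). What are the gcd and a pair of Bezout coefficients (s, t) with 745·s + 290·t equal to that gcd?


Euclidean algorithm on (745, 290) — divide until remainder is 0:
  745 = 2 · 290 + 165
  290 = 1 · 165 + 125
  165 = 1 · 125 + 40
  125 = 3 · 40 + 5
  40 = 8 · 5 + 0
gcd(745, 290) = 5.
Track Bezout coefficients alongside the remainders: start with r₀ = 745 = a·1 + b·0 (s = 1, t = 0) and r₁ = 290 = a·0 + b·1 (s = 0, t = 1); each new remainder r_{k+1} = r_{k-1} − q_k·r_k inherits s_{k+1} = s_{k-1} − q_k·s_k, t_{k+1} = t_{k-1} − q_k·t_k, so r_k = a·s_k + b·t_k at every step:
  q = 2: r = 165, s = 1 − 2·0 = 1, t = 0 − 2·1 = -2  (check: 745·1 + 290·(-2) = 165)
  q = 1: r = 125, s = 0 − 1·1 = -1, t = 1 − 1·(-2) = 3  (check: 745·(-1) + 290·3 = 125)
  q = 1: r = 40, s = 1 − 1·(-1) = 2, t = -2 − 1·3 = -5  (check: 745·2 + 290·(-5) = 40)
  q = 3: r = 5, s = -1 − 3·2 = -7, t = 3 − 3·(-5) = 18  (check: 745·(-7) + 290·18 = 5)
The row with r = 5 (the gcd) gives the Bezout coefficients s = -7, t = 18.
Result: 745 · (-7) + 290 · (18) = 5.

gcd(745, 290) = 5; s = -7, t = 18 (check: 745·(-7) + 290·18 = 5).


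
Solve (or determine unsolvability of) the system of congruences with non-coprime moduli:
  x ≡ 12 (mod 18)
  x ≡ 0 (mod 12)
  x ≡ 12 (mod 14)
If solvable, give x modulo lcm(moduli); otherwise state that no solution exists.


Moduli 18, 12, 14 are not pairwise coprime, so CRT works modulo lcm(m_i) when all pairwise compatibility conditions hold.
Pairwise compatibility: gcd(m_i, m_j) must divide a_i - a_j for every pair.
Merge one congruence at a time:
  Start: x ≡ 12 (mod 18).
  Combine with x ≡ 0 (mod 12): gcd(18, 12) = 6; 0 - 12 = -12, which IS divisible by 6, so compatible.
    Write x = 12 + 18·t and substitute into x ≡ 0 (mod 12): 18·t ≡ 0 − 12 = -12 (mod 12).
    Divide the congruence (and modulus) by g = 6: 3·t ≡ -2 (mod 2).
    Reduce coefficients mod 2: 1·t ≡ 0 (mod 2).
    So t ≡ 0 (mod 2).
    Then x = 12 + 18·0 = 12, valid modulo lcm(18, 12) = 36: x ≡ 12 (mod 36).
  Combine with x ≡ 12 (mod 14): gcd(36, 14) = 2; 12 - 12 = 0, which IS divisible by 2, so compatible.
    Write x = 12 + 36·t and substitute into x ≡ 12 (mod 14): 36·t ≡ 12 − 12 = 0 (mod 14).
    Divide the congruence (and modulus) by g = 2: 18·t ≡ 0 (mod 7).
    Reduce coefficients mod 7: 4·t ≡ 0 (mod 7).
    The inverse of 4 mod 7 is 2 (since 4·2 = 8 = 1·7 + 1), so t ≡ 2·0 = 0 ≡ 0 (mod 7).
    Then x = 12 + 36·0 = 12, valid modulo lcm(36, 14) = 252: x ≡ 12 (mod 252).
Verify: 12 mod 18 = 12, 12 mod 12 = 0, 12 mod 14 = 12.

x ≡ 12 (mod 252).


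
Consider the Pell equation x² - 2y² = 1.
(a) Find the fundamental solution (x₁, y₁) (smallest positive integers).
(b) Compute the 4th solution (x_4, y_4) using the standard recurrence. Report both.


Step 1: Find the fundamental solution (x₁, y₁) of x² - 2y² = 1.
  Expand √2 as a continued fraction. a₀ = ⌊√2⌋ = 1; iterate m_{k+1} = d_k·a_k − m_k, d_{k+1} = (2 − m_{k+1}²)/d_k, a_{k+1} = ⌊(a₀ + m_{k+1})/d_{k+1}⌋ (starting m₀ = 0, d₀ = 1), with convergents p_k = a_k·p_{k-1} + p_{k-2}, q_k = a_k·q_{k-1} + q_{k-2} (p₋₁ = 1, q₋₁ = 0):
  k = 0: a₀ = 1; p₀/q₀ = 1/1; p₀² − 2·q₀² = 1 − 2 = -1.
  k = 1: m = 1, d = 1, a = ⌊(1 + 1)/1⌋ = 2; p/q = (2·1 + 1)/(2·1 + 0) = 3/2; p² − 2·q² = 9 − 8 = 1.
  The first convergent with p² − 2·q² = 1 gives the fundamental solution (x₁, y₁) = (3, 2).
Step 2: Apply the recurrence (x_{n+1}, y_{n+1}) = (x₁x_n + 2y₁y_n, x₁y_n + y₁x_n) repeatedly.
  From (x_1, y_1) = (3, 2): x_2 = 3·3 + 2·2·2 = 17; y_2 = 3·2 + 2·3 = 12.
  From (x_2, y_2) = (17, 12): x_3 = 3·17 + 2·2·12 = 99; y_3 = 3·12 + 2·17 = 70.
  From (x_3, y_3) = (99, 70): x_4 = 3·99 + 2·2·70 = 577; y_4 = 3·70 + 2·99 = 408.
Step 3: Verify x_4² - 2·y_4² = 332929 - 332928 = 1 (should be 1). ✓

(x_1, y_1) = (3, 2); (x_4, y_4) = (577, 408).
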